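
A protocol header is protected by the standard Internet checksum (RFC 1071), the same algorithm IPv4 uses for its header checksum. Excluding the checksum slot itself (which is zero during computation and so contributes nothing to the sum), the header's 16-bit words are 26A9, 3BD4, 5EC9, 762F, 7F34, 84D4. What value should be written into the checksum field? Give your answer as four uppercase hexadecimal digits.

One's-complement addition (fold any carry out of bit 15 back into bit 0):
  0x26A9 + 0x3BD4 = 0x0627D
  0x627D + 0x5EC9 = 0x0C146
  0xC146 + 0x762F = 0x13775 → wrap carry → 0x3776
  0x3776 + 0x7F34 = 0x0B6AA
  0xB6AA + 0x84D4 = 0x13B7E → wrap carry → 0x3B7F
One's-complement sum = 0x3B7F.
Checksum = ~0x3B7F & 0xFFFF = 0xC480.

C480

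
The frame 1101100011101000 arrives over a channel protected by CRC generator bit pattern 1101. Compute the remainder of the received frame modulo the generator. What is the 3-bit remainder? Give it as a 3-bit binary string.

110

Modulo-2 division of 1101100011101000 by 1101:
  pos 0: 1101 XOR 1101 = 0000
  pos 4: 1000 XOR 1101 = 0101
  pos 5: 1011 XOR 1101 = 0110
  pos 6: 1101 XOR 1101 = 0000
  pos 10: 1010 XOR 1101 = 0111
  pos 11: 1110 XOR 1101 = 0011
Remainder = 110 (nonzero — an error is detected).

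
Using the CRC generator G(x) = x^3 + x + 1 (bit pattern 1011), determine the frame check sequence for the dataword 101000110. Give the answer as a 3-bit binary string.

Append 3 zeros: 101000110000. Divide by 1011 (XOR where the leading bit is 1):
  pos 0: 1010 XOR 1011 = 0001
  pos 3: 1001 XOR 1011 = 0010
  pos 5: 1010 XOR 1011 = 0001
  pos 8: 1000 XOR 1011 = 0011
Remainder (last 3 bits) = 011. This is the CRC / FCS.

011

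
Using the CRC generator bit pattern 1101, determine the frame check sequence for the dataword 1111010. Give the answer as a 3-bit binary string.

110

Append 3 zeros: 1111010000. Divide by 1101 (XOR where the leading bit is 1):
  pos 0: 1111 XOR 1101 = 0010
  pos 2: 1001 XOR 1101 = 0100
  pos 3: 1000 XOR 1101 = 0101
  pos 4: 1010 XOR 1101 = 0111
  pos 5: 1110 XOR 1101 = 0011
Remainder (last 3 bits) = 110. This is the CRC / FCS.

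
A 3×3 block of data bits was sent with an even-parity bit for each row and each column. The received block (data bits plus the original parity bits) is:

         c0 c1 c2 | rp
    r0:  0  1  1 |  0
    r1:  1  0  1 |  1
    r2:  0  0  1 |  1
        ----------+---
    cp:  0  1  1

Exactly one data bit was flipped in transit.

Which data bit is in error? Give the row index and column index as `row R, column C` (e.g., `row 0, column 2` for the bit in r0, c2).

Recompute each row's even parity and compare to rp:
  r0: data parity 0, sent rp 0 → ok
  r1: data parity 0, sent rp 1 → mismatch
  r2: data parity 1, sent rp 1 → ok
Recompute each column's even parity and compare to cp:
  c0: data parity 1, sent cp 0 → mismatch
  c1: data parity 1, sent cp 1 → ok
  c2: data parity 1, sent cp 1 → ok
Exactly one row (r1) and one column (c0) fail → the flipped bit is at their intersection.

row 1, column 0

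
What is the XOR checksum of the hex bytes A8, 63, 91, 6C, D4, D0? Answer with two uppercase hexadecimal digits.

32

XOR the bytes together:
  start with 0xA8
  0xA8 ⊕ 0x63 = 0xCB
  0xCB ⊕ 0x91 = 0x5A
  0x5A ⊕ 0x6C = 0x36
  0x36 ⊕ 0xD4 = 0xE2
  0xE2 ⊕ 0xD0 = 0x32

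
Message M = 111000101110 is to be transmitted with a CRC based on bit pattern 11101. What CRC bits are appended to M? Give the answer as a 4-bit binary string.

0001

Append 4 zeros: 1110001011100000. Divide by 11101 (XOR where the leading bit is 1):
  pos 0: 11100 XOR 11101 = 00001
  pos 4: 10101 XOR 11101 = 01000
  pos 5: 10001 XOR 11101 = 01100
  pos 6: 11001 XOR 11101 = 00100
  pos 8: 10000 XOR 11101 = 01101
  pos 9: 11010 XOR 11101 = 00111
  pos 11: 11100 XOR 11101 = 00001
Remainder (last 4 bits) = 0001. This is the CRC / FCS.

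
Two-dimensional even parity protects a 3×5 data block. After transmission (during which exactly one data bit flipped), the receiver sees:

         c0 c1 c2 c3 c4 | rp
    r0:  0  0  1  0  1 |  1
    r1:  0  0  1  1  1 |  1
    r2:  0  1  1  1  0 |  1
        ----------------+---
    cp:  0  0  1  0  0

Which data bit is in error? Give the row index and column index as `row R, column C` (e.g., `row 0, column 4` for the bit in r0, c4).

Recompute each row's even parity and compare to rp:
  r0: data parity 0, sent rp 1 → mismatch
  r1: data parity 1, sent rp 1 → ok
  r2: data parity 1, sent rp 1 → ok
Recompute each column's even parity and compare to cp:
  c0: data parity 0, sent cp 0 → ok
  c1: data parity 1, sent cp 0 → mismatch
  c2: data parity 1, sent cp 1 → ok
  c3: data parity 0, sent cp 0 → ok
  c4: data parity 0, sent cp 0 → ok
Exactly one row (r0) and one column (c1) fail → the flipped bit is at their intersection.

row 0, column 1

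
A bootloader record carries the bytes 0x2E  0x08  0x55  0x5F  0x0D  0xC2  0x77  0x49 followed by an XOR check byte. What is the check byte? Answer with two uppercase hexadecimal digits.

XOR the bytes together:
  start with 0x2E
  0x2E ⊕ 0x08 = 0x26
  0x26 ⊕ 0x55 = 0x73
  0x73 ⊕ 0x5F = 0x2C
  0x2C ⊕ 0x0D = 0x21
  0x21 ⊕ 0xC2 = 0xE3
  0xE3 ⊕ 0x77 = 0x94
  0x94 ⊕ 0x49 = 0xDD

DD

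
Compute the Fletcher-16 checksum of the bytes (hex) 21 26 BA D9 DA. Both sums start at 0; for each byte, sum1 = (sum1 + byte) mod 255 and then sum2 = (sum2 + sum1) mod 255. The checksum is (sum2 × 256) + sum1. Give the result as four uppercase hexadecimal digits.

Running sums (mod 255):
  after byte 0 (21): sum1=33, sum2=33
  after byte 1 (26): sum1=71, sum2=104
  after byte 2 (BA): sum1=2, sum2=106
  after byte 3 (D9): sum1=219, sum2=70
  after byte 4 (DA): sum1=182, sum2=252
Checksum = sum2·256 + sum1 = 252·256 + 182 = 64694 = 0xFCB6.

FCB6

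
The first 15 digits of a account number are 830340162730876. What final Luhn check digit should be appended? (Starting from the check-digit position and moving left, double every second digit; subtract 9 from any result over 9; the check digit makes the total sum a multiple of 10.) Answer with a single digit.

7

Partial digits right→left: 6 7 8 0 3 7 2 6 1 0 4 3 0 3 8
Double every second digit counting from the check-digit position (so the 1st, 3rd, 5th, ... of the partial from the right).
  doubled (with −9 where >9): 3 7 6 4 2 8 0 7 → sum 37
  kept as-is: 7 0 7 6 0 3 3 → sum 26
Total = 37 + 26 = 63.
Check digit = (10 − (63 mod 10)) mod 10 = 7.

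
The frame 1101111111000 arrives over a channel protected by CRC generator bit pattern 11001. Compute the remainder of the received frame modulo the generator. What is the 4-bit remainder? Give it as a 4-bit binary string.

0111

Modulo-2 division of 1101111111000 by 11001:
  pos 0: 11011 XOR 11001 = 00010
  pos 3: 10111 XOR 11001 = 01110
  pos 4: 11101 XOR 11001 = 00100
  pos 6: 10010 XOR 11001 = 01011
  pos 7: 10110 XOR 11001 = 01111
  pos 8: 11110 XOR 11001 = 00111
Remainder = 0111 (nonzero — an error is detected).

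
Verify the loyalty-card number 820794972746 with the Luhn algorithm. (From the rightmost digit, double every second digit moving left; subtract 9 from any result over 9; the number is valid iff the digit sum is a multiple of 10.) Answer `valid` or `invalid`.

valid

From the right, keep odd positions and double even positions (subtract 9 from any doubled value over 9):
  doubled (positions 2,4,...): 8 4 9 9 0 7 → sum 37
  kept (positions 1,3,...): 6 7 7 4 7 2 → sum 33
Total = 70.
70 mod 10 = 0, so the number is valid.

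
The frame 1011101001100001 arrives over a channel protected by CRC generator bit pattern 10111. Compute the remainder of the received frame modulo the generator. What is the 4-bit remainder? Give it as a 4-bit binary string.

Modulo-2 division of 1011101001100001 by 10111:
  pos 0: 10111 XOR 10111 = 00000
  pos 6: 10011 XOR 10111 = 00100
  pos 8: 10000 XOR 10111 = 00111
  pos 10: 11100 XOR 10111 = 01011
  pos 11: 10111 XOR 10111 = 00000
Remainder = 0000 (zero — the frame passes the CRC check).

0000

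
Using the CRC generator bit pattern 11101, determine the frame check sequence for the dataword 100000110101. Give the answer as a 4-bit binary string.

Append 4 zeros: 1000001101010000. Divide by 11101 (XOR where the leading bit is 1):
  pos 0: 10000 XOR 11101 = 01101
  pos 1: 11010 XOR 11101 = 00111
  pos 3: 11111 XOR 11101 = 00010
  pos 6: 10010 XOR 11101 = 01111
  pos 7: 11111 XOR 11101 = 00010
  pos 10: 10000 XOR 11101 = 01101
  pos 11: 11010 XOR 11101 = 00111
Remainder (last 4 bits) = 0111. This is the CRC / FCS.

0111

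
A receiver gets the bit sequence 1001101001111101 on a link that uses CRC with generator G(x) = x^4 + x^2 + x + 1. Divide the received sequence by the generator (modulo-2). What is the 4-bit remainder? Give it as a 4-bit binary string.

Modulo-2 division of 1001101001111101 by 10111:
  pos 0: 10011 XOR 10111 = 00100
  pos 2: 10001 XOR 10111 = 00110
  pos 4: 11000 XOR 10111 = 01111
  pos 5: 11111 XOR 10111 = 01000
  pos 6: 10001 XOR 10111 = 00110
  pos 8: 11011 XOR 10111 = 01100
  pos 9: 11001 XOR 10111 = 01110
  pos 10: 11100 XOR 10111 = 01011
  pos 11: 10111 XOR 10111 = 00000
Remainder = 0000 (zero — the frame passes the CRC check).

0000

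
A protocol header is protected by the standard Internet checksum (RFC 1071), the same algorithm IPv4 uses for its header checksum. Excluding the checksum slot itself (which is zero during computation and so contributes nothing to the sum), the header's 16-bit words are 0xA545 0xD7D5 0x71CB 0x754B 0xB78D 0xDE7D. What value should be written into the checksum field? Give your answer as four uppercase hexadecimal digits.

05C2

One's-complement addition (fold any carry out of bit 15 back into bit 0):
  0xA545 + 0xD7D5 = 0x17D1A → wrap carry → 0x7D1B
  0x7D1B + 0x71CB = 0x0EEE6
  0xEEE6 + 0x754B = 0x16431 → wrap carry → 0x6432
  0x6432 + 0xB78D = 0x11BBF → wrap carry → 0x1BC0
  0x1BC0 + 0xDE7D = 0x0FA3D
One's-complement sum = 0xFA3D.
Checksum = ~0xFA3D & 0xFFFF = 0x05C2.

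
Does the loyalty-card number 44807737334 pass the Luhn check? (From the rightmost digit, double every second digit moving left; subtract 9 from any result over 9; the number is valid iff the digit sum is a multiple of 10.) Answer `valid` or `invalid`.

invalid

From the right, keep odd positions and double even positions (subtract 9 from any doubled value over 9):
  doubled (positions 2,4,...): 6 5 5 0 8 → sum 24
  kept (positions 1,3,...): 4 3 3 7 8 4 → sum 29
Total = 53.
53 mod 10 = 3, so the number is invalid.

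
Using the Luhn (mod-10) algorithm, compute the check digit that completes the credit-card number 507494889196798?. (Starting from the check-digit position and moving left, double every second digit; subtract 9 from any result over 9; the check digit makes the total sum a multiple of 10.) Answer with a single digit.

6

Partial digits right→left: 8 9 7 6 9 1 9 8 8 4 9 4 7 0 5
Double every second digit counting from the check-digit position (so the 1st, 3rd, 5th, ... of the partial from the right).
  doubled (with −9 where >9): 7 5 9 9 7 9 5 1 → sum 52
  kept as-is: 9 6 1 8 4 4 0 → sum 32
Total = 52 + 32 = 84.
Check digit = (10 − (84 mod 10)) mod 10 = 6.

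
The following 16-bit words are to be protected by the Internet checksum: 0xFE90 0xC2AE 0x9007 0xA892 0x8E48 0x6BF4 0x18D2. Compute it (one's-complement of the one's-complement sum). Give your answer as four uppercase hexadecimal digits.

One's-complement addition (fold any carry out of bit 15 back into bit 0):
  0xFE90 + 0xC2AE = 0x1C13E → wrap carry → 0xC13F
  0xC13F + 0x9007 = 0x15146 → wrap carry → 0x5147
  0x5147 + 0xA892 = 0x0F9D9
  0xF9D9 + 0x8E48 = 0x18821 → wrap carry → 0x8822
  0x8822 + 0x6BF4 = 0x0F416
  0xF416 + 0x18D2 = 0x10CE8 → wrap carry → 0x0CE9
One's-complement sum = 0x0CE9.
Checksum = ~0x0CE9 & 0xFFFF = 0xF316.

F316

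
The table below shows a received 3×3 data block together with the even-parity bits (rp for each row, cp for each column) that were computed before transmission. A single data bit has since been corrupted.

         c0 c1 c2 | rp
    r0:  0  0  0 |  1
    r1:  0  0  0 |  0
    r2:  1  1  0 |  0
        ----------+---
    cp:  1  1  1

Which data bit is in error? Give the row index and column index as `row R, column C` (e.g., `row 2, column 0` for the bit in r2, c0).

Recompute each row's even parity and compare to rp:
  r0: data parity 0, sent rp 1 → mismatch
  r1: data parity 0, sent rp 0 → ok
  r2: data parity 0, sent rp 0 → ok
Recompute each column's even parity and compare to cp:
  c0: data parity 1, sent cp 1 → ok
  c1: data parity 1, sent cp 1 → ok
  c2: data parity 0, sent cp 1 → mismatch
Exactly one row (r0) and one column (c2) fail → the flipped bit is at their intersection.

row 0, column 2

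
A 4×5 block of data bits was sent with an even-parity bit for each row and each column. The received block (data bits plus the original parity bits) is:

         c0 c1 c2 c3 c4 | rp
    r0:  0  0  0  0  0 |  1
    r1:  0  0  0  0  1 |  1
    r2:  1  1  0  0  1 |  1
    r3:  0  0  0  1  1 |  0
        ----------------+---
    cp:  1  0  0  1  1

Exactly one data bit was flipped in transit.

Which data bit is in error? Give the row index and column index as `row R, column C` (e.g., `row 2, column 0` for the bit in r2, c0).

row 0, column 1

Recompute each row's even parity and compare to rp:
  r0: data parity 0, sent rp 1 → mismatch
  r1: data parity 1, sent rp 1 → ok
  r2: data parity 1, sent rp 1 → ok
  r3: data parity 0, sent rp 0 → ok
Recompute each column's even parity and compare to cp:
  c0: data parity 1, sent cp 1 → ok
  c1: data parity 1, sent cp 0 → mismatch
  c2: data parity 0, sent cp 0 → ok
  c3: data parity 1, sent cp 1 → ok
  c4: data parity 1, sent cp 1 → ok
Exactly one row (r0) and one column (c1) fail → the flipped bit is at their intersection.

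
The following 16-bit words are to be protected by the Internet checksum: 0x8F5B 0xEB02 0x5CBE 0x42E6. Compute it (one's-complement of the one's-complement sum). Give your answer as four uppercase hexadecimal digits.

One's-complement addition (fold any carry out of bit 15 back into bit 0):
  0x8F5B + 0xEB02 = 0x17A5D → wrap carry → 0x7A5E
  0x7A5E + 0x5CBE = 0x0D71C
  0xD71C + 0x42E6 = 0x11A02 → wrap carry → 0x1A03
One's-complement sum = 0x1A03.
Checksum = ~0x1A03 & 0xFFFF = 0xE5FC.

E5FC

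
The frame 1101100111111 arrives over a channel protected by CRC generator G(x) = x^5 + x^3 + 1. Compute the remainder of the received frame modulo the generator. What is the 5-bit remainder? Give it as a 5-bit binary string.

00000

Modulo-2 division of 1101100111111 by 101001:
  pos 0: 110110 XOR 101001 = 011111
  pos 1: 111110 XOR 101001 = 010111
  pos 2: 101111 XOR 101001 = 000110
  pos 5: 110111 XOR 101001 = 011110
  pos 6: 111101 XOR 101001 = 010100
  pos 7: 101001 XOR 101001 = 000000
Remainder = 00000 (zero — the frame passes the CRC check).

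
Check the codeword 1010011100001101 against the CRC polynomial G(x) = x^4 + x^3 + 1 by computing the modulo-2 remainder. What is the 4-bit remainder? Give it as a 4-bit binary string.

Modulo-2 division of 1010011100001101 by 11001:
  pos 0: 10100 XOR 11001 = 01101
  pos 1: 11011 XOR 11001 = 00010
  pos 4: 10110 XOR 11001 = 01111
  pos 5: 11110 XOR 11001 = 00111
  pos 7: 11100 XOR 11001 = 00101
  pos 9: 10111 XOR 11001 = 01110
  pos 10: 11100 XOR 11001 = 00101
Remainder = 1011 (nonzero — an error is detected).

1011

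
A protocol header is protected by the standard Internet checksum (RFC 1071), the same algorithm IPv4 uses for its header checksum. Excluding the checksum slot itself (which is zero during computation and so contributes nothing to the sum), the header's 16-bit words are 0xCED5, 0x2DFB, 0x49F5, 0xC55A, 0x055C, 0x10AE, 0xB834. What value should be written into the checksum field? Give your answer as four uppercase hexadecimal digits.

25A0

One's-complement addition (fold any carry out of bit 15 back into bit 0):
  0xCED5 + 0x2DFB = 0x0FCD0
  0xFCD0 + 0x49F5 = 0x146C5 → wrap carry → 0x46C6
  0x46C6 + 0xC55A = 0x10C20 → wrap carry → 0x0C21
  0x0C21 + 0x055C = 0x0117D
  0x117D + 0x10AE = 0x0222B
  0x222B + 0xB834 = 0x0DA5F
One's-complement sum = 0xDA5F.
Checksum = ~0xDA5F & 0xFFFF = 0x25A0.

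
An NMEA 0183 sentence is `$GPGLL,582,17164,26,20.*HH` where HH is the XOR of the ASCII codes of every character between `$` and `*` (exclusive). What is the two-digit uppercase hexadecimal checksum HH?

72

XOR the ASCII codes of the payload characters:
  'G' = 0x47 → acc = 0x47
  'P' = 0x50 → acc = 0x17
  'G' = 0x47 → acc = 0x50
  'L' = 0x4C → acc = 0x1C
  'L' = 0x4C → acc = 0x50
  ',' = 0x2C → acc = 0x7C
  '5' = 0x35 → acc = 0x49
  '8' = 0x38 → acc = 0x71
  '2' = 0x32 → acc = 0x43
  ',' = 0x2C → acc = 0x6F
  '1' = 0x31 → acc = 0x5E
  '7' = 0x37 → acc = 0x69
  '1' = 0x31 → acc = 0x58
  '6' = 0x36 → acc = 0x6E
  '4' = 0x34 → acc = 0x5A
  ',' = 0x2C → acc = 0x76
  '2' = 0x32 → acc = 0x44
  '6' = 0x36 → acc = 0x72
  ',' = 0x2C → acc = 0x5E
  '2' = 0x32 → acc = 0x6C
  '0' = 0x30 → acc = 0x5C
  '.' = 0x2E → acc = 0x72
Checksum = 0x72.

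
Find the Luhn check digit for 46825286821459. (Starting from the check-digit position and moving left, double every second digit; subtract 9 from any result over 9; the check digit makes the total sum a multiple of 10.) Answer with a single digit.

6

Partial digits right→left: 9 5 4 1 2 8 6 8 2 5 2 8 6 4
Double every second digit counting from the check-digit position (so the 1st, 3rd, 5th, ... of the partial from the right).
  doubled (with −9 where >9): 9 8 4 3 4 4 3 → sum 35
  kept as-is: 5 1 8 8 5 8 4 → sum 39
Total = 35 + 39 = 74.
Check digit = (10 − (74 mod 10)) mod 10 = 6.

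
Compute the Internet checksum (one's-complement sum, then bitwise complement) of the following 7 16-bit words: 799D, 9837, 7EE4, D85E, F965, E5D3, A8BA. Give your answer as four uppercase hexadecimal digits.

0EF3

One's-complement addition (fold any carry out of bit 15 back into bit 0):
  0x799D + 0x9837 = 0x111D4 → wrap carry → 0x11D5
  0x11D5 + 0x7EE4 = 0x090B9
  0x90B9 + 0xD85E = 0x16917 → wrap carry → 0x6918
  0x6918 + 0xF965 = 0x1627D → wrap carry → 0x627E
  0x627E + 0xE5D3 = 0x14851 → wrap carry → 0x4852
  0x4852 + 0xA8BA = 0x0F10C
One's-complement sum = 0xF10C.
Checksum = ~0xF10C & 0xFFFF = 0x0EF3.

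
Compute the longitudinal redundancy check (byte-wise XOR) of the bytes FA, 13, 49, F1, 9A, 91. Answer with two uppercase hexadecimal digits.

5A

XOR the bytes together:
  start with 0xFA
  0xFA ⊕ 0x13 = 0xE9
  0xE9 ⊕ 0x49 = 0xA0
  0xA0 ⊕ 0xF1 = 0x51
  0x51 ⊕ 0x9A = 0xCB
  0xCB ⊕ 0x91 = 0x5A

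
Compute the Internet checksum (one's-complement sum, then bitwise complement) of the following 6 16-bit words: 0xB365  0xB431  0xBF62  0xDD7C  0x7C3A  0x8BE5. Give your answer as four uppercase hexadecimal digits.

F368

One's-complement addition (fold any carry out of bit 15 back into bit 0):
  0xB365 + 0xB431 = 0x16796 → wrap carry → 0x6797
  0x6797 + 0xBF62 = 0x126F9 → wrap carry → 0x26FA
  0x26FA + 0xDD7C = 0x10476 → wrap carry → 0x0477
  0x0477 + 0x7C3A = 0x080B1
  0x80B1 + 0x8BE5 = 0x10C96 → wrap carry → 0x0C97
One's-complement sum = 0x0C97.
Checksum = ~0x0C97 & 0xFFFF = 0xF368.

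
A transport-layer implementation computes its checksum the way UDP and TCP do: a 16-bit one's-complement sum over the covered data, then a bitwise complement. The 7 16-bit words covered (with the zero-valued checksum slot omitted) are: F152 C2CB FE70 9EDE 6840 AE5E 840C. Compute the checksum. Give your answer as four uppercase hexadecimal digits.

13E6

One's-complement addition (fold any carry out of bit 15 back into bit 0):
  0xF152 + 0xC2CB = 0x1B41D → wrap carry → 0xB41E
  0xB41E + 0xFE70 = 0x1B28E → wrap carry → 0xB28F
  0xB28F + 0x9EDE = 0x1516D → wrap carry → 0x516E
  0x516E + 0x6840 = 0x0B9AE
  0xB9AE + 0xAE5E = 0x1680C → wrap carry → 0x680D
  0x680D + 0x840C = 0x0EC19
One's-complement sum = 0xEC19.
Checksum = ~0xEC19 & 0xFFFF = 0x13E6.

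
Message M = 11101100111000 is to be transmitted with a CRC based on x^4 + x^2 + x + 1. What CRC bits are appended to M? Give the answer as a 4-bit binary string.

Append 4 zeros: 111011001110000000. Divide by 10111 (XOR where the leading bit is 1):
  pos 0: 11101 XOR 10111 = 01010
  pos 1: 10101 XOR 10111 = 00010
  pos 4: 10001 XOR 10111 = 00110
  pos 6: 11011 XOR 10111 = 01100
  pos 7: 11000 XOR 10111 = 01111
  pos 8: 11110 XOR 10111 = 01001
  pos 9: 10010 XOR 10111 = 00101
  pos 11: 10100 XOR 10111 = 00011
Remainder (last 4 bits) = 1100. This is the CRC / FCS.

1100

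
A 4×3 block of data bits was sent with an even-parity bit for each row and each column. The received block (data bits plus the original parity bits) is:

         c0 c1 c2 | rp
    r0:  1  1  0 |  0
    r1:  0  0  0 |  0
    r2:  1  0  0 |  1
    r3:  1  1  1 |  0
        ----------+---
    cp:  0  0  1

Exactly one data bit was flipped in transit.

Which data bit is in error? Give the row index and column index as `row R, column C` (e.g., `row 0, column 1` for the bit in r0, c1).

Recompute each row's even parity and compare to rp:
  r0: data parity 0, sent rp 0 → ok
  r1: data parity 0, sent rp 0 → ok
  r2: data parity 1, sent rp 1 → ok
  r3: data parity 1, sent rp 0 → mismatch
Recompute each column's even parity and compare to cp:
  c0: data parity 1, sent cp 0 → mismatch
  c1: data parity 0, sent cp 0 → ok
  c2: data parity 1, sent cp 1 → ok
Exactly one row (r3) and one column (c0) fail → the flipped bit is at their intersection.

row 3, column 0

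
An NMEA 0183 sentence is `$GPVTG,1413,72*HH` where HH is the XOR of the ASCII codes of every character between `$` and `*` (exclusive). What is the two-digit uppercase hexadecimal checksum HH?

50

XOR the ASCII codes of the payload characters:
  'G' = 0x47 → acc = 0x47
  'P' = 0x50 → acc = 0x17
  'V' = 0x56 → acc = 0x41
  'T' = 0x54 → acc = 0x15
  'G' = 0x47 → acc = 0x52
  ',' = 0x2C → acc = 0x7E
  '1' = 0x31 → acc = 0x4F
  '4' = 0x34 → acc = 0x7B
  '1' = 0x31 → acc = 0x4A
  '3' = 0x33 → acc = 0x79
  ',' = 0x2C → acc = 0x55
  '7' = 0x37 → acc = 0x62
  '2' = 0x32 → acc = 0x50
Checksum = 0x50.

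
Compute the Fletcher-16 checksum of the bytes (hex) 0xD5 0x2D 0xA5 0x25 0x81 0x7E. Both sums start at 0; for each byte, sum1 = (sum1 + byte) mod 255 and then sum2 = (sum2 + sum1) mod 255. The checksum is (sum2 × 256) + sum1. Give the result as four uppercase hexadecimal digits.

Running sums (mod 255):
  after byte 0 (0xD5): sum1=213, sum2=213
  after byte 1 (0x2D): sum1=3, sum2=216
  after byte 2 (0xA5): sum1=168, sum2=129
  after byte 3 (0x25): sum1=205, sum2=79
  after byte 4 (0x81): sum1=79, sum2=158
  after byte 5 (0x7E): sum1=205, sum2=108
Checksum = sum2·256 + sum1 = 108·256 + 205 = 27853 = 0x6CCD.

6CCD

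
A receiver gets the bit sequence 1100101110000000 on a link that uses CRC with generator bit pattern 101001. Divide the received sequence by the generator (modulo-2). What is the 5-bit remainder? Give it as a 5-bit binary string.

Modulo-2 division of 1100101110000000 by 101001:
  pos 0: 110010 XOR 101001 = 011011
  pos 1: 110111 XOR 101001 = 011110
  pos 2: 111101 XOR 101001 = 010100
  pos 3: 101001 XOR 101001 = 000000
Remainder = 00000 (zero — the frame passes the CRC check).

00000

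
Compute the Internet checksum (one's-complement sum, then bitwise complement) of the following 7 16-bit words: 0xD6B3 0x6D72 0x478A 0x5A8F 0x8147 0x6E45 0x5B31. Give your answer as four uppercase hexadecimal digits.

One's-complement addition (fold any carry out of bit 15 back into bit 0):
  0xD6B3 + 0x6D72 = 0x14425 → wrap carry → 0x4426
  0x4426 + 0x478A = 0x08BB0
  0x8BB0 + 0x5A8F = 0x0E63F
  0xE63F + 0x8147 = 0x16786 → wrap carry → 0x6787
  0x6787 + 0x6E45 = 0x0D5CC
  0xD5CC + 0x5B31 = 0x130FD → wrap carry → 0x30FE
One's-complement sum = 0x30FE.
Checksum = ~0x30FE & 0xFFFF = 0xCF01.

CF01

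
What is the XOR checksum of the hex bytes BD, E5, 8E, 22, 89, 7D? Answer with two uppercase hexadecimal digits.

XOR the bytes together:
  start with 0xBD
  0xBD ⊕ 0xE5 = 0x58
  0x58 ⊕ 0x8E = 0xD6
  0xD6 ⊕ 0x22 = 0xF4
  0xF4 ⊕ 0x89 = 0x7D
  0x7D ⊕ 0x7D = 0x00

00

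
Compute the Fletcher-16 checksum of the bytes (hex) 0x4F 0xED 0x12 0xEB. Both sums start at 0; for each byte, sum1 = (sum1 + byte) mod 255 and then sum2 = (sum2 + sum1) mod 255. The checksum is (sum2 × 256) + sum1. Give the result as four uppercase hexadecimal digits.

Running sums (mod 255):
  after byte 0 (0x4F): sum1=79, sum2=79
  after byte 1 (0xED): sum1=61, sum2=140
  after byte 2 (0x12): sum1=79, sum2=219
  after byte 3 (0xEB): sum1=59, sum2=23
Checksum = sum2·256 + sum1 = 23·256 + 59 = 5947 = 0x173B.

173B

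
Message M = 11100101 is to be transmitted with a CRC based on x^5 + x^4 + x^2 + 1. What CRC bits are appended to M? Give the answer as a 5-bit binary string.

01011

Append 5 zeros: 1110010100000. Divide by 110101 (XOR where the leading bit is 1):
  pos 0: 111001 XOR 110101 = 001100
  pos 2: 110001 XOR 110101 = 000100
  pos 5: 100000 XOR 110101 = 010101
  pos 6: 101010 XOR 110101 = 011111
  pos 7: 111110 XOR 110101 = 001011
Remainder (last 5 bits) = 01011. This is the CRC / FCS.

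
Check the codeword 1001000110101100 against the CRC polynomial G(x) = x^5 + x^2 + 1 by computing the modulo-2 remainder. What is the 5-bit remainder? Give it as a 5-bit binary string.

Modulo-2 division of 1001000110101100 by 100101:
  pos 0: 100100 XOR 100101 = 000001
  pos 5: 101101 XOR 100101 = 001000
  pos 7: 100001 XOR 100101 = 000100
  pos 10: 100100 XOR 100101 = 000001
Remainder = 00001 (nonzero — an error is detected).

00001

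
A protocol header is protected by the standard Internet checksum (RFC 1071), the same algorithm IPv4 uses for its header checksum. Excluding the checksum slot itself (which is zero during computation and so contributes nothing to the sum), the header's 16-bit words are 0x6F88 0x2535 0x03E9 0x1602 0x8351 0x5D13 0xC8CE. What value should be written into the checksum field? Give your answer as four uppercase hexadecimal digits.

One's-complement addition (fold any carry out of bit 15 back into bit 0):
  0x6F88 + 0x2535 = 0x094BD
  0x94BD + 0x03E9 = 0x098A6
  0x98A6 + 0x1602 = 0x0AEA8
  0xAEA8 + 0x8351 = 0x131F9 → wrap carry → 0x31FA
  0x31FA + 0x5D13 = 0x08F0D
  0x8F0D + 0xC8CE = 0x157DB → wrap carry → 0x57DC
One's-complement sum = 0x57DC.
Checksum = ~0x57DC & 0xFFFF = 0xA823.

A823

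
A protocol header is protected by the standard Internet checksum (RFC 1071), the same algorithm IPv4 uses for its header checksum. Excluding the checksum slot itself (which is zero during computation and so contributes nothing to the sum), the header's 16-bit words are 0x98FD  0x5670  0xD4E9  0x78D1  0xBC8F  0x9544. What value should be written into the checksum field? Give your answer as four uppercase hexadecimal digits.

7102

One's-complement addition (fold any carry out of bit 15 back into bit 0):
  0x98FD + 0x5670 = 0x0EF6D
  0xEF6D + 0xD4E9 = 0x1C456 → wrap carry → 0xC457
  0xC457 + 0x78D1 = 0x13D28 → wrap carry → 0x3D29
  0x3D29 + 0xBC8F = 0x0F9B8
  0xF9B8 + 0x9544 = 0x18EFC → wrap carry → 0x8EFD
One's-complement sum = 0x8EFD.
Checksum = ~0x8EFD & 0xFFFF = 0x7102.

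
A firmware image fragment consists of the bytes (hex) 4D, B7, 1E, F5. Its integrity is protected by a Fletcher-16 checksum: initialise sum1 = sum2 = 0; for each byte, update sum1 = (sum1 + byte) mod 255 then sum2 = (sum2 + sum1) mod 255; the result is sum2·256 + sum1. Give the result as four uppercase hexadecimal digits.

Running sums (mod 255):
  after byte 0 (4D): sum1=77, sum2=77
  after byte 1 (B7): sum1=5, sum2=82
  after byte 2 (1E): sum1=35, sum2=117
  after byte 3 (F5): sum1=25, sum2=142
Checksum = sum2·256 + sum1 = 142·256 + 25 = 36377 = 0x8E19.

8E19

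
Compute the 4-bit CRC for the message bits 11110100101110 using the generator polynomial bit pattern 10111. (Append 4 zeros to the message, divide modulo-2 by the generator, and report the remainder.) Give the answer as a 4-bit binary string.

Append 4 zeros: 111101001011100000. Divide by 10111 (XOR where the leading bit is 1):
  pos 0: 11110 XOR 10111 = 01001
  pos 1: 10011 XOR 10111 = 00100
  pos 3: 10000 XOR 10111 = 00111
  pos 5: 11110 XOR 10111 = 01001
  pos 6: 10011 XOR 10111 = 00100
  pos 8: 10011 XOR 10111 = 00100
  pos 10: 10000 XOR 10111 = 00111
  pos 12: 11100 XOR 10111 = 01011
  pos 13: 10110 XOR 10111 = 00001
Remainder (last 4 bits) = 0001. This is the CRC / FCS.

0001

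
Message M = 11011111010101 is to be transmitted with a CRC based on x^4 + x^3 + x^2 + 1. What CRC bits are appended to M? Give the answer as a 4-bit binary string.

Append 4 zeros: 110111110101010000. Divide by 11101 (XOR where the leading bit is 1):
  pos 0: 11011 XOR 11101 = 00110
  pos 2: 11011 XOR 11101 = 00110
  pos 4: 11010 XOR 11101 = 00111
  pos 6: 11110 XOR 11101 = 00011
  pos 9: 11101 XOR 11101 = 00000
Remainder (last 4 bits) = 0000. This is the CRC / FCS.

0000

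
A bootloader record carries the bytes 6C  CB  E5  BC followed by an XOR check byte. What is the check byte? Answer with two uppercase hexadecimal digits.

XOR the bytes together:
  start with 0x6C
  0x6C ⊕ 0xCB = 0xA7
  0xA7 ⊕ 0xE5 = 0x42
  0x42 ⊕ 0xBC = 0xFE

FE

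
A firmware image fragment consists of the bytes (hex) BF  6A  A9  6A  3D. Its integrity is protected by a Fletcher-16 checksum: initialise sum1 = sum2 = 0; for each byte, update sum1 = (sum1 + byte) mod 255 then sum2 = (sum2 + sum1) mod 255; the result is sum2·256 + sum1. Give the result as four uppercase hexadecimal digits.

Running sums (mod 255):
  after byte 0 (BF): sum1=191, sum2=191
  after byte 1 (6A): sum1=42, sum2=233
  after byte 2 (A9): sum1=211, sum2=189
  after byte 3 (6A): sum1=62, sum2=251
  after byte 4 (3D): sum1=123, sum2=119
Checksum = sum2·256 + sum1 = 119·256 + 123 = 30587 = 0x777B.

777B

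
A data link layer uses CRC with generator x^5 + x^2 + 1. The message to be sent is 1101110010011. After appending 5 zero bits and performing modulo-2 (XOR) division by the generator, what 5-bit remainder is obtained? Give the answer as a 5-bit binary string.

Append 5 zeros: 110111001001100000. Divide by 100101 (XOR where the leading bit is 1):
  pos 0: 110111 XOR 100101 = 010010
  pos 1: 100100 XOR 100101 = 000001
  pos 6: 101001 XOR 100101 = 001100
  pos 8: 110010 XOR 100101 = 010111
  pos 9: 101110 XOR 100101 = 001011
  pos 11: 101100 XOR 100101 = 001001
Remainder (last 5 bits) = 10010. This is the CRC / FCS.

10010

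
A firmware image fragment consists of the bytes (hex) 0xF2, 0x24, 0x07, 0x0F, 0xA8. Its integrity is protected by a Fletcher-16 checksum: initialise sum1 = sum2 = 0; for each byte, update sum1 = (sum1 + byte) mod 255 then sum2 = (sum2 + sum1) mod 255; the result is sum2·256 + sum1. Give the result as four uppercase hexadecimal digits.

Running sums (mod 255):
  after byte 0 (0xF2): sum1=242, sum2=242
  after byte 1 (0x24): sum1=23, sum2=10
  after byte 2 (0x07): sum1=30, sum2=40
  after byte 3 (0x0F): sum1=45, sum2=85
  after byte 4 (0xA8): sum1=213, sum2=43
Checksum = sum2·256 + sum1 = 43·256 + 213 = 11221 = 0x2BD5.

2BD5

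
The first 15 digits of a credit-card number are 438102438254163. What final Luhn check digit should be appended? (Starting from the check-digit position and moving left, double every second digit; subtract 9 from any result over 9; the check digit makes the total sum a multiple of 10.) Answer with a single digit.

0

Partial digits right→left: 3 6 1 4 5 2 8 3 4 2 0 1 8 3 4
Double every second digit counting from the check-digit position (so the 1st, 3rd, 5th, ... of the partial from the right).
  doubled (with −9 where >9): 6 2 1 7 8 0 7 8 → sum 39
  kept as-is: 6 4 2 3 2 1 3 → sum 21
Total = 39 + 21 = 60.
Check digit = (10 − (60 mod 10)) mod 10 = 0.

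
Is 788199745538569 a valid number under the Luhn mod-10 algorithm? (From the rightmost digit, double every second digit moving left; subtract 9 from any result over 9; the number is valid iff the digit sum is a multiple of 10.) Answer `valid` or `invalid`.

From the right, keep odd positions and double even positions (subtract 9 from any doubled value over 9):
  doubled (positions 2,4,...): 3 7 1 8 9 2 7 → sum 37
  kept (positions 1,3,...): 9 5 3 5 7 9 8 7 → sum 53
Total = 90.
90 mod 10 = 0, so the number is valid.

valid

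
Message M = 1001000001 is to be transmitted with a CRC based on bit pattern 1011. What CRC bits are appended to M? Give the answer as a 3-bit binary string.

Append 3 zeros: 1001000001000. Divide by 1011 (XOR where the leading bit is 1):
  pos 0: 1001 XOR 1011 = 0010
  pos 2: 1000 XOR 1011 = 0011
  pos 4: 1100 XOR 1011 = 0111
  pos 5: 1110 XOR 1011 = 0101
  pos 6: 1011 XOR 1011 = 0000
Remainder (last 3 bits) = 000. This is the CRC / FCS.

000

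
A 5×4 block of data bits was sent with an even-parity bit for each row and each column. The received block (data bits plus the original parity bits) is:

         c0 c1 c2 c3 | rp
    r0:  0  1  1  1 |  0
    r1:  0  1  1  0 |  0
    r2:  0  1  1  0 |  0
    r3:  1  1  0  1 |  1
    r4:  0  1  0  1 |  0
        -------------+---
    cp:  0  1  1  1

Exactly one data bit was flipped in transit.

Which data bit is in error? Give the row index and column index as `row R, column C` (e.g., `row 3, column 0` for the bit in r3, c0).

Recompute each row's even parity and compare to rp:
  r0: data parity 1, sent rp 0 → mismatch
  r1: data parity 0, sent rp 0 → ok
  r2: data parity 0, sent rp 0 → ok
  r3: data parity 1, sent rp 1 → ok
  r4: data parity 0, sent rp 0 → ok
Recompute each column's even parity and compare to cp:
  c0: data parity 1, sent cp 0 → mismatch
  c1: data parity 1, sent cp 1 → ok
  c2: data parity 1, sent cp 1 → ok
  c3: data parity 1, sent cp 1 → ok
Exactly one row (r0) and one column (c0) fail → the flipped bit is at their intersection.

row 0, column 0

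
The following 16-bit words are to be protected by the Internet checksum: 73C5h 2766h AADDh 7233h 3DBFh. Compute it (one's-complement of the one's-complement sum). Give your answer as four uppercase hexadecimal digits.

One's-complement addition (fold any carry out of bit 15 back into bit 0):
  0x73C5 + 0x2766 = 0x09B2B
  0x9B2B + 0xAADD = 0x14608 → wrap carry → 0x4609
  0x4609 + 0x7233 = 0x0B83C
  0xB83C + 0x3DBF = 0x0F5FB
One's-complement sum = 0xF5FB.
Checksum = ~0xF5FB & 0xFFFF = 0x0A04.

0A04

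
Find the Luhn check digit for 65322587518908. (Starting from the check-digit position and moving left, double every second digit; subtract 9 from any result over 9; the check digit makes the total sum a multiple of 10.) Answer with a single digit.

Partial digits right→left: 8 0 9 8 1 5 7 8 5 2 2 3 5 6
Double every second digit counting from the check-digit position (so the 1st, 3rd, 5th, ... of the partial from the right).
  doubled (with −9 where >9): 7 9 2 5 1 4 1 → sum 29
  kept as-is: 0 8 5 8 2 3 6 → sum 32
Total = 29 + 32 = 61.
Check digit = (10 − (61 mod 10)) mod 10 = 9.

9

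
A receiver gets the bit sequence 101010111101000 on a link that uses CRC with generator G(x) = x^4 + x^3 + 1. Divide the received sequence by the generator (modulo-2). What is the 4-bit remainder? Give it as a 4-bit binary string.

Modulo-2 division of 101010111101000 by 11001:
  pos 0: 10101 XOR 11001 = 01100
  pos 1: 11000 XOR 11001 = 00001
  pos 5: 11111 XOR 11001 = 00110
  pos 7: 11001 XOR 11001 = 00000
Remainder = 0000 (zero — the frame passes the CRC check).

0000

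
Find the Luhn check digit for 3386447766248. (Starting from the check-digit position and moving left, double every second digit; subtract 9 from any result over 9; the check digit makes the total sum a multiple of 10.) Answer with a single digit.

0

Partial digits right→left: 8 4 2 6 6 7 7 4 4 6 8 3 3
Double every second digit counting from the check-digit position (so the 1st, 3rd, 5th, ... of the partial from the right).
  doubled (with −9 where >9): 7 4 3 5 8 7 6 → sum 40
  kept as-is: 4 6 7 4 6 3 → sum 30
Total = 40 + 30 = 70.
Check digit = (10 − (70 mod 10)) mod 10 = 0.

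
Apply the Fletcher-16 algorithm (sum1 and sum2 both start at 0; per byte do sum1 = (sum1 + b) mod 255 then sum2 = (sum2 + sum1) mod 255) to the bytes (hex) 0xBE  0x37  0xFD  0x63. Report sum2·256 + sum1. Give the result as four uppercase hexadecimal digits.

Running sums (mod 255):
  after byte 0 (0xBE): sum1=190, sum2=190
  after byte 1 (0x37): sum1=245, sum2=180
  after byte 2 (0xFD): sum1=243, sum2=168
  after byte 3 (0x63): sum1=87, sum2=0
Checksum = sum2·256 + sum1 = 0·256 + 87 = 87 = 0x0057.

0057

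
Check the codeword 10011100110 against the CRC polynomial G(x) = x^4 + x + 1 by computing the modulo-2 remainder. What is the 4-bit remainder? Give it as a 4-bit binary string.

0000

Modulo-2 division of 10011100110 by 10011:
  pos 0: 10011 XOR 10011 = 00000
  pos 5: 10011 XOR 10011 = 00000
Remainder = 0000 (zero — the frame passes the CRC check).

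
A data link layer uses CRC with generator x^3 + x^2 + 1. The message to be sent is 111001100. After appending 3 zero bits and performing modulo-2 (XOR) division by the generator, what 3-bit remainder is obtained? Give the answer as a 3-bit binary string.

Append 3 zeros: 111001100000. Divide by 1101 (XOR where the leading bit is 1):
  pos 0: 1110 XOR 1101 = 0011
  pos 2: 1101 XOR 1101 = 0000
  pos 6: 1000 XOR 1101 = 0101
  pos 7: 1010 XOR 1101 = 0111
  pos 8: 1110 XOR 1101 = 0011
Remainder (last 3 bits) = 011. This is the CRC / FCS.

011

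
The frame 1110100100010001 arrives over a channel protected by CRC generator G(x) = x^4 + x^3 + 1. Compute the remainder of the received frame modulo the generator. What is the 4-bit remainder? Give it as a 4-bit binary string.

0000

Modulo-2 division of 1110100100010001 by 11001:
  pos 0: 11101 XOR 11001 = 00100
  pos 2: 10000 XOR 11001 = 01001
  pos 3: 10011 XOR 11001 = 01010
  pos 4: 10100 XOR 11001 = 01101
  pos 5: 11010 XOR 11001 = 00011
  pos 8: 11010 XOR 11001 = 00011
  pos 11: 11001 XOR 11001 = 00000
Remainder = 0000 (zero — the frame passes the CRC check).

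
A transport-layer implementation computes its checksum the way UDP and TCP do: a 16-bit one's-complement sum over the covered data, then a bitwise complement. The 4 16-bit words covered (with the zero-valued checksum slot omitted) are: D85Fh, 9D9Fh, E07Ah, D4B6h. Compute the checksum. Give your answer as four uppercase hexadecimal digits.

D4CE

One's-complement addition (fold any carry out of bit 15 back into bit 0):
  0xD85F + 0x9D9F = 0x175FE → wrap carry → 0x75FF
  0x75FF + 0xE07A = 0x15679 → wrap carry → 0x567A
  0x567A + 0xD4B6 = 0x12B30 → wrap carry → 0x2B31
One's-complement sum = 0x2B31.
Checksum = ~0x2B31 & 0xFFFF = 0xD4CE.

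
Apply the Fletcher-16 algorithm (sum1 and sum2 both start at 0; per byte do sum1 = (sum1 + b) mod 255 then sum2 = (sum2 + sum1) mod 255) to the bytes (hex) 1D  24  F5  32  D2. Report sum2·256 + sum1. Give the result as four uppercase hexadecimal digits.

3B3C

Running sums (mod 255):
  after byte 0 (1D): sum1=29, sum2=29
  after byte 1 (24): sum1=65, sum2=94
  after byte 2 (F5): sum1=55, sum2=149
  after byte 3 (32): sum1=105, sum2=254
  after byte 4 (D2): sum1=60, sum2=59
Checksum = sum2·256 + sum1 = 59·256 + 60 = 15164 = 0x3B3C.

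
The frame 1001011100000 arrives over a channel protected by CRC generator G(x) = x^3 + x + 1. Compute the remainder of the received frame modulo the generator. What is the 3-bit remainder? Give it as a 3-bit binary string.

Modulo-2 division of 1001011100000 by 1011:
  pos 0: 1001 XOR 1011 = 0010
  pos 2: 1001 XOR 1011 = 0010
  pos 4: 1011 XOR 1011 = 0000
Remainder = 000 (zero — the frame passes the CRC check).

000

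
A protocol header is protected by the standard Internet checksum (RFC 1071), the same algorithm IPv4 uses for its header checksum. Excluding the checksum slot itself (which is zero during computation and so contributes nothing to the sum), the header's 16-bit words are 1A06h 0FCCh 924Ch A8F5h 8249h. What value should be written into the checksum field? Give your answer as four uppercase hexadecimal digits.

18A2

One's-complement addition (fold any carry out of bit 15 back into bit 0):
  0x1A06 + 0x0FCC = 0x029D2
  0x29D2 + 0x924C = 0x0BC1E
  0xBC1E + 0xA8F5 = 0x16513 → wrap carry → 0x6514
  0x6514 + 0x8249 = 0x0E75D
One's-complement sum = 0xE75D.
Checksum = ~0xE75D & 0xFFFF = 0x18A2.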